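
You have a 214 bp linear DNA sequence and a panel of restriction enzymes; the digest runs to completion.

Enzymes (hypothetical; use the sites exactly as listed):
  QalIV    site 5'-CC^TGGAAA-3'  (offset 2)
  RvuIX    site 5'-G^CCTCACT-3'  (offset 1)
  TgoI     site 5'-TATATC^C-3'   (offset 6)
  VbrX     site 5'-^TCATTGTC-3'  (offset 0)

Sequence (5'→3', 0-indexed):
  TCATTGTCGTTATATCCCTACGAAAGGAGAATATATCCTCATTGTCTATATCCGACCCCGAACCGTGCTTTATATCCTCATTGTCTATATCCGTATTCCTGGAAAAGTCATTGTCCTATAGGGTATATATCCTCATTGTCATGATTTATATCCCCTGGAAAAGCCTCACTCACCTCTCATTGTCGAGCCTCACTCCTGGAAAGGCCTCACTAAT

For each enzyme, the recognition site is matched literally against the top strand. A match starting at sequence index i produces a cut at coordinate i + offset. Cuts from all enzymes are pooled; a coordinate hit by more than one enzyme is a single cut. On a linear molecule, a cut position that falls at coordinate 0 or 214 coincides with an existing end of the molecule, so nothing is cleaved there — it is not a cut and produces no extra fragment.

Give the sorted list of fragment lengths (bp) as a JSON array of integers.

Site scan:
  QalIV (CCTGGAAA, off=2): starts [97, 153, 194] → cuts [99, 155, 196]
  RvuIX (GCCTCACT, off=1): starts [162, 186, 203] → cuts [163, 187, 204]
  TgoI (TATATCC, off=6): starts [10, 31, 46, 70, 85, 125, 146] → cuts [16, 37, 52, 76, 91, 131, 152]
  VbrX (TCATTGTC, off=0): starts [0, 38, 77, 107, 132, 176] → cuts [38, 77, 107, 132, 176] (position 0 is a terminus of the linear molecule — no cut)

Pooled cuts: [16, 37, 38, 52, 76, 77, 91, 99, 107, 131, 132, 152, 155, 163, 176, 187, 196, 204]

Fragment lengths:
  [0,16): 16 bp
  [16,37): 21 bp
  [37,38): 1 bp
  [38,52): 14 bp
  [52,76): 24 bp
  [76,77): 1 bp
  [77,91): 14 bp
  [91,99): 8 bp
  [99,107): 8 bp
  [107,131): 24 bp
  [131,132): 1 bp
  [132,152): 20 bp
  [152,155): 3 bp
  [155,163): 8 bp
  [163,176): 13 bp
  [176,187): 11 bp
  [187,196): 9 bp
  [196,204): 8 bp
  [204,214): 10 bp

[1,1,1,3,8,8,8,8,9,10,11,13,14,14,16,20,21,24,24]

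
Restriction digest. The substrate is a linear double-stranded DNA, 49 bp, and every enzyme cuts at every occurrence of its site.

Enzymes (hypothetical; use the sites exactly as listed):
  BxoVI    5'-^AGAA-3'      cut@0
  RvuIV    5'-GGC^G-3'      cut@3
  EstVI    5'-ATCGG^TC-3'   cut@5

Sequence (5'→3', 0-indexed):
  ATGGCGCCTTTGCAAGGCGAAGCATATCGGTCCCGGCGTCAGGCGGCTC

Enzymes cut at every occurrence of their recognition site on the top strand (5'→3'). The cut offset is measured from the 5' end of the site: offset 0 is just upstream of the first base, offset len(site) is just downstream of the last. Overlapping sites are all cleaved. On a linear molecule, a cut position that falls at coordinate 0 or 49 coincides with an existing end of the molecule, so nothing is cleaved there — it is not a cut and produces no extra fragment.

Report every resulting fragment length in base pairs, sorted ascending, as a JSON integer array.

Per-enzyme occurrences:
  BxoVI (AGAA, off=0): no sites
  RvuIV GGCG/3: at [2, 15, 34, 41] ⇒ [5, 18, 37, 44]
  EstVI ATCGGTC/5: at [25] ⇒ [30]

Pooled cuts: [5, 18, 30, 37, 44]

Fragment lengths:
  [0,5): 5 bp
  [5,18): 13 bp
  [18,30): 12 bp
  [30,37): 7 bp
  [37,44): 7 bp
  [44,49): 5 bp

[5,5,7,7,12,13]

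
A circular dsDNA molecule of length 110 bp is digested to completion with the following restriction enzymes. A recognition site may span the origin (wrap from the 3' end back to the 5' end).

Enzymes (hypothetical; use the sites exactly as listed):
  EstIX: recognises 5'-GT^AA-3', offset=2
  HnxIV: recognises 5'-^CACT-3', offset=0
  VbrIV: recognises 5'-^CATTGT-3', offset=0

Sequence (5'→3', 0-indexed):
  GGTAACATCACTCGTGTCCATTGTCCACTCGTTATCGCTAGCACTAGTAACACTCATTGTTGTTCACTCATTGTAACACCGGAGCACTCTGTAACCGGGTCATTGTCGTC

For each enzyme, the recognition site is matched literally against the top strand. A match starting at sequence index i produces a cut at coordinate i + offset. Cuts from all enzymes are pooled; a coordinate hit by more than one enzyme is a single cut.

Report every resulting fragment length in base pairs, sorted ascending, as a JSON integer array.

[2,4,4,5,6,7,7,8,8,10,10,10,13,16]

Per-enzyme occurrences:
  EstIX (GTAA, off=2): starts [1, 46, 72, 90] → cuts [3, 48, 74, 92]
  HnxIV (CACT, off=0): starts [8, 25, 41, 50, 64, 84] → cuts [8, 25, 41, 50, 64, 84]
  VbrIV (CATTGT, off=0): starts [18, 54, 68, 100] → cuts [18, 54, 68, 100]

Pooled cuts: [3, 8, 18, 25, 41, 48, 50, 54, 64, 68, 74, 84, 92, 100]

Fragments:
  3→8: 5 bp
  8→18: 10 bp
  18→25: 7 bp
  25→41: 16 bp
  41→48: 7 bp
  48→50: 2 bp
  50→54: 4 bp
  54→64: 10 bp
  64→68: 4 bp
  68→74: 6 bp
  74→84: 10 bp
  84→92: 8 bp
  92→100: 8 bp
  100→3 (wrap): 110-100+3 = 13 bp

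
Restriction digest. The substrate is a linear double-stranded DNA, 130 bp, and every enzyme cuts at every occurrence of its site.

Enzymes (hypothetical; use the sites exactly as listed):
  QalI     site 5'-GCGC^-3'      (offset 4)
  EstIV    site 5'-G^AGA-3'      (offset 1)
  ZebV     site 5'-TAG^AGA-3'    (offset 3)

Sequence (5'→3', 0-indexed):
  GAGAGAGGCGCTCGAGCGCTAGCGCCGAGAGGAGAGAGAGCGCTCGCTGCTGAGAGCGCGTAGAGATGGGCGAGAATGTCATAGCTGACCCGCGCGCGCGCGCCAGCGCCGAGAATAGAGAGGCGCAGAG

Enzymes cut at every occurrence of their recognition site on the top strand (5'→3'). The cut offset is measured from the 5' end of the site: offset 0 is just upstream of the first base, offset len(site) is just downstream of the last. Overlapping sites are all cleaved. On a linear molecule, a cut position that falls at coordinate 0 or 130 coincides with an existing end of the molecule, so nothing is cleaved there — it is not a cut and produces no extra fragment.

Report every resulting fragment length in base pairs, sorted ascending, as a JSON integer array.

[1,2,2,2,2,2,2,2,2,2,4,4,5,6,6,7,7,7,8,8,8,9,9,23]

Scan for sites:
  QalI GCGC/4: at [7, 15, 21, 39, 55, 91, 93, 95, 97, 99, 105, 122] ⇒ [11, 19, 25, 43, 59, 95, 97, 99, 101, 103, 109, 126]
  EstIV GAGA/1: at [0, 2, 26, 31, 33, 35, 51, 62, 71, 110, 117] ⇒ [1, 3, 27, 32, 34, 36, 52, 63, 72, 111, 118]
  ZebV TAGAGA/3: at [60, 115] ⇒ [63, 118]

Pooled cuts: [1, 3, 11, 19, 25, 27, 32, 34, 36, 43, 52, 59, 63, 72, 95, 97, 99, 101, 103, 109, 111, 118, 126]

Fragments:
  [0,1): 1 bp
  [1,3): 2 bp
  [3,11): 8 bp
  [11,19): 8 bp
  [19,25): 6 bp
  [25,27): 2 bp
  [27,32): 5 bp
  [32,34): 2 bp
  [34,36): 2 bp
  [36,43): 7 bp
  [43,52): 9 bp
  [52,59): 7 bp
  [59,63): 4 bp
  [63,72): 9 bp
  [72,95): 23 bp
  [95,97): 2 bp
  [97,99): 2 bp
  [99,101): 2 bp
  [101,103): 2 bp
  [103,109): 6 bp
  [109,111): 2 bp
  [111,118): 7 bp
  [118,126): 8 bp
  [126,130): 4 bp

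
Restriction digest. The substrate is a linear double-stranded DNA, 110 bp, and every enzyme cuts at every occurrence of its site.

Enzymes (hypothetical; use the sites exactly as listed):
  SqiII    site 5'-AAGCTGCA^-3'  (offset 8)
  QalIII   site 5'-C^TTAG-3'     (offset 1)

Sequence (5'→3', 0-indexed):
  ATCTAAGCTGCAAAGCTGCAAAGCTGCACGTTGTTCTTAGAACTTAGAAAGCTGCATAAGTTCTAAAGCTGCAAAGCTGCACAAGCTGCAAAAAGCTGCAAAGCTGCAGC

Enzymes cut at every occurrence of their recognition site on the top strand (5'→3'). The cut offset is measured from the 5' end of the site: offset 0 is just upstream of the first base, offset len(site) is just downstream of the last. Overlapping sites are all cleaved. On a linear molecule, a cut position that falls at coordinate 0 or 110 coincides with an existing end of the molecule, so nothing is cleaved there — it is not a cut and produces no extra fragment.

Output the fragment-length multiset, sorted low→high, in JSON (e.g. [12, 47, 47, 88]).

[2,7,8,8,8,8,8,9,10,12,13,17]

Per-enzyme occurrences:
  SqiII (AAGCTGCA, off=8): starts [4, 12, 20, 48, 65, 73, 82, 92, 100] → cuts [12, 20, 28, 56, 73, 81, 90, 100, 108]
  QalIII (CTTAG, off=1): starts [35, 42] → cuts [36, 43]

Pooled cuts: [12, 20, 28, 36, 43, 56, 73, 81, 90, 100, 108]

Fragments:
  [0,12): 12 bp
  [12,20): 8 bp
  [20,28): 8 bp
  [28,36): 8 bp
  [36,43): 7 bp
  [43,56): 13 bp
  [56,73): 17 bp
  [73,81): 8 bp
  [81,90): 9 bp
  [90,100): 10 bp
  [100,108): 8 bp
  [108,110): 2 bp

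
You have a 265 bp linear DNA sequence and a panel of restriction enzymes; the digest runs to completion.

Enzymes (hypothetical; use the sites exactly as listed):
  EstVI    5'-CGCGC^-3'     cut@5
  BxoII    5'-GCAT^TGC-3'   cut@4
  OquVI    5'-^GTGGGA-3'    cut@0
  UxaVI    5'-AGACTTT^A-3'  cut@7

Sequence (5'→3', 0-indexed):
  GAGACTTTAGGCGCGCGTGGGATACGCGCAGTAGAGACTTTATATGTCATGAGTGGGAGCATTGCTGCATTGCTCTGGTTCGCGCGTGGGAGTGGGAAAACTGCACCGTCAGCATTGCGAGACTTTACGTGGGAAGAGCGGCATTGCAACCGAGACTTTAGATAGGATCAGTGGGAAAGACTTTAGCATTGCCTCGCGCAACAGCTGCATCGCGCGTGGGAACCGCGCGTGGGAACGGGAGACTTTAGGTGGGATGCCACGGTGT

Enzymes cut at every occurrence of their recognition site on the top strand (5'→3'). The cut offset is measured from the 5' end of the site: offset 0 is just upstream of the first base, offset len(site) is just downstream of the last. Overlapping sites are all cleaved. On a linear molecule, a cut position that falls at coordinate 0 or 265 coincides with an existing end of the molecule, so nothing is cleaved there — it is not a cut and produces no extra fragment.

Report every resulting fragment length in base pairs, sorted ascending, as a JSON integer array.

Per-enzyme occurrences:
  EstVI (CGCGC, off=5): starts [11, 24, 80, 194, 210, 223] → cuts [16, 29, 85, 199, 215, 228]
  BxoII (GCATTGC, off=4): starts [58, 66, 111, 140, 185] → cuts [62, 70, 115, 144, 189]
  OquVI (GTGGGA, off=0): starts [16, 52, 85, 91, 128, 170, 215, 228, 248] → cuts [16, 52, 85, 91, 128, 170, 215, 228, 248]
  UxaVI (AGACTTTA, off=7): starts [1, 34, 119, 152, 177, 239] → cuts [8, 41, 126, 159, 184, 246]

Pooled cuts: [8, 16, 29, 41, 52, 62, 70, 85, 91, 115, 126, 128, 144, 159, 170, 184, 189, 199, 215, 228, 246, 248]

Fragments:
  [0,8): 8 bp
  [8,16): 8 bp
  [16,29): 13 bp
  [29,41): 12 bp
  [41,52): 11 bp
  [52,62): 10 bp
  [62,70): 8 bp
  [70,85): 15 bp
  [85,91): 6 bp
  [91,115): 24 bp
  [115,126): 11 bp
  [126,128): 2 bp
  [128,144): 16 bp
  [144,159): 15 bp
  [159,170): 11 bp
  [170,184): 14 bp
  [184,189): 5 bp
  [189,199): 10 bp
  [199,215): 16 bp
  [215,228): 13 bp
  [228,246): 18 bp
  [246,248): 2 bp
  [248,265): 17 bp

[2,2,5,6,8,8,8,10,10,11,11,11,12,13,13,14,15,15,16,16,17,18,24]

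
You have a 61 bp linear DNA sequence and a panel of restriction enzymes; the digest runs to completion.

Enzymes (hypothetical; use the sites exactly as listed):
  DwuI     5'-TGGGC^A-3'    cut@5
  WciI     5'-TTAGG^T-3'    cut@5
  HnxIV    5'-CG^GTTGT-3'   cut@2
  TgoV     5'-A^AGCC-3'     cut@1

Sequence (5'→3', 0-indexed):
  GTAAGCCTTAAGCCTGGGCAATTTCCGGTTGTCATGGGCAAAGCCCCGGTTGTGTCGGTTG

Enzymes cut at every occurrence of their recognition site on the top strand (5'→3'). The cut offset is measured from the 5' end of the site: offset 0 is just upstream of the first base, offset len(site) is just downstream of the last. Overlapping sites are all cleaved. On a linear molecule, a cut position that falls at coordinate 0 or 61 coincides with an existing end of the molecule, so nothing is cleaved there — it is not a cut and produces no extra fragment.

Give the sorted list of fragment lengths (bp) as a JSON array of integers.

Scan for sites:
  DwuI (TGGGCA, off=5): starts [14, 34] → cuts [19, 39]
  WciI (TTAGGT, off=5): no sites
  HnxIV (CGGTTGT, off=2): starts [25, 46] → cuts [27, 48]
  TgoV (AAGCC, off=1): starts [2, 9, 40] → cuts [3, 10, 41]

Pooled cuts: [3, 10, 19, 27, 39, 41, 48]

Fragments:
  [0,3): 3 bp
  [3,10): 7 bp
  [10,19): 9 bp
  [19,27): 8 bp
  [27,39): 12 bp
  [39,41): 2 bp
  [41,48): 7 bp
  [48,61): 13 bp

[2,3,7,7,8,9,12,13]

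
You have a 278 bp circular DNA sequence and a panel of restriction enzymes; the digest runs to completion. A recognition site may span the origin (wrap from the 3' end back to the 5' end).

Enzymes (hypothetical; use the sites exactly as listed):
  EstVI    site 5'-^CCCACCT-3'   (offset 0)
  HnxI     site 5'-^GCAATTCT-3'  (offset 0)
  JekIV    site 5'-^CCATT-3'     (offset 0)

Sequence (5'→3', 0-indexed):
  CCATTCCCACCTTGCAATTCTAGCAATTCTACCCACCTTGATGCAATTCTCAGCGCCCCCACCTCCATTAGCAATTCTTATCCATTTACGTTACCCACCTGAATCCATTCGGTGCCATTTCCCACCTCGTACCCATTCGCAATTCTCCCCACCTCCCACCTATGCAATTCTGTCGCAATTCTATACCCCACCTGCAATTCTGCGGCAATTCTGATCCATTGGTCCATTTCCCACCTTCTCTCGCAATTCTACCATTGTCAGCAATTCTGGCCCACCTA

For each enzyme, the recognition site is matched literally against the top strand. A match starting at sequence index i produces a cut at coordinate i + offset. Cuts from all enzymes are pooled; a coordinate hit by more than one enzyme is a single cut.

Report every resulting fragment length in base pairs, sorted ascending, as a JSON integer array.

[5,6,6,6,6,7,7,7,8,8,8,9,9,9,9,9,9,10,10,11,11,11,11,11,11,12,12,12,13,15]

Site scan:
  EstVI CCCACCT/0: at [5, 31, 57, 93, 120, 147, 154, 186, 229, 270] ⇒ [5, 31, 57, 93, 120, 147, 154, 186, 229, 270]
  HnxI GCAATTCT/0: at [13, 22, 42, 70, 138, 163, 174, 193, 204, 242, 260] ⇒ [13, 22, 42, 70, 138, 163, 174, 193, 204, 242, 260]
  JekIV CCATT/0: at [0, 64, 81, 104, 114, 132, 215, 223, 251] ⇒ [0, 64, 81, 104, 114, 132, 215, 223, 251]

Pooled cuts: [0, 5, 13, 22, 31, 42, 57, 64, 70, 81, 93, 104, 114, 120, 132, 138, 147, 154, 163, 174, 186, 193, 204, 215, 223, 229, 242, 251, 260, 270]

Fragment lengths:
  0→5: 5 bp
  5→13: 8 bp
  13→22: 9 bp
  22→31: 9 bp
  31→42: 11 bp
  42→57: 15 bp
  57→64: 7 bp
  64→70: 6 bp
  70→81: 11 bp
  81→93: 12 bp
  93→104: 11 bp
  104→114: 10 bp
  114→120: 6 bp
  120→132: 12 bp
  132→138: 6 bp
  138→147: 9 bp
  147→154: 7 bp
  154→163: 9 bp
  163→174: 11 bp
  174→186: 12 bp
  186→193: 7 bp
  193→204: 11 bp
  204→215: 11 bp
  215→223: 8 bp
  223→229: 6 bp
  229→242: 13 bp
  242→251: 9 bp
  251→260: 9 bp
  260→270: 10 bp
  270→0 (wrap): 278-270+0 = 8 bp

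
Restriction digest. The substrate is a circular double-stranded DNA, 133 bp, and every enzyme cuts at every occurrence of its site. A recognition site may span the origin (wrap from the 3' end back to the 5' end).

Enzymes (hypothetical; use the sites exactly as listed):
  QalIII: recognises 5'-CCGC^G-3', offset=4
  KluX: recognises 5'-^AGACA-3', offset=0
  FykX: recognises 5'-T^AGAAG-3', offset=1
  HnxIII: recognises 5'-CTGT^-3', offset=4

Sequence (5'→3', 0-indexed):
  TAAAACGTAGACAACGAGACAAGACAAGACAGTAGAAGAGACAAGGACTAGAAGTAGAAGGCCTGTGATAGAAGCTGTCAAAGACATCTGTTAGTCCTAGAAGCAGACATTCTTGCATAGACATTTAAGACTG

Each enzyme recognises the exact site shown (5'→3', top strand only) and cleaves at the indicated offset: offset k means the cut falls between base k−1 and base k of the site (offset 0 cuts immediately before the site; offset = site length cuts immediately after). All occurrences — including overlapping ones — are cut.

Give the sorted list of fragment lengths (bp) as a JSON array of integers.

[3,3,5,5,5,6,6,7,7,7,8,9,10,11,11,14,16]

Scan for sites:
  QalIII (CCGCG, off=4): no sites
  KluX (AGACA, off=0): starts [8, 16, 21, 26, 38, 81, 104, 118] → cuts [8, 16, 21, 26, 38, 81, 104, 118]
  FykX (TAGAAG, off=1): starts [32, 48, 54, 68, 97] → cuts [33, 49, 55, 69, 98]
  HnxIII (CTGT, off=4): starts [62, 74, 87, 130] → cuts [1, 66, 78, 91]

All cut coordinates (distinct, sorted): [1, 8, 16, 21, 26, 33, 38, 49, 55, 66, 69, 78, 81, 91, 98, 104, 118]

Fragment lengths:
  1→8: 7 bp
  8→16: 8 bp
  16→21: 5 bp
  21→26: 5 bp
  26→33: 7 bp
  33→38: 5 bp
  38→49: 11 bp
  49→55: 6 bp
  55→66: 11 bp
  66→69: 3 bp
  69→78: 9 bp
  78→81: 3 bp
  81→91: 10 bp
  91→98: 7 bp
  98→104: 6 bp
  104→118: 14 bp
  118→1 (wrap): 133-118+1 = 16 bp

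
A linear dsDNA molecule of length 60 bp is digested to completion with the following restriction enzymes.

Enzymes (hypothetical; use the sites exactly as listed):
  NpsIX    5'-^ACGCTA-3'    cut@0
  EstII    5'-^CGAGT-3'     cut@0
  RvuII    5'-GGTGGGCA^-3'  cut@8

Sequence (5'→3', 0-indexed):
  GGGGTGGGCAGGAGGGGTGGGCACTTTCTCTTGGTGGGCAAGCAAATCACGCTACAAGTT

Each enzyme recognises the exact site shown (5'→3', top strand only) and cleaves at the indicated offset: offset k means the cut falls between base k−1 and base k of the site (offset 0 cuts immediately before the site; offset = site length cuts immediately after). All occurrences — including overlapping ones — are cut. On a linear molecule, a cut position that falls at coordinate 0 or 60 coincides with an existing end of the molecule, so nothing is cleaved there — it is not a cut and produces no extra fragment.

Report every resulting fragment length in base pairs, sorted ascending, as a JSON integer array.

Scan for sites:
  NpsIX ACGCTA/0: at [48] ⇒ [48]
  EstII (CGAGT, off=0): no sites
  RvuII GGTGGGCA/8: at [2, 15, 32] ⇒ [10, 23, 40]

Pooled cuts: [10, 23, 40, 48]

Fragments:
  [0,10): 10 bp
  [10,23): 13 bp
  [23,40): 17 bp
  [40,48): 8 bp
  [48,60): 12 bp

[8,10,12,13,17]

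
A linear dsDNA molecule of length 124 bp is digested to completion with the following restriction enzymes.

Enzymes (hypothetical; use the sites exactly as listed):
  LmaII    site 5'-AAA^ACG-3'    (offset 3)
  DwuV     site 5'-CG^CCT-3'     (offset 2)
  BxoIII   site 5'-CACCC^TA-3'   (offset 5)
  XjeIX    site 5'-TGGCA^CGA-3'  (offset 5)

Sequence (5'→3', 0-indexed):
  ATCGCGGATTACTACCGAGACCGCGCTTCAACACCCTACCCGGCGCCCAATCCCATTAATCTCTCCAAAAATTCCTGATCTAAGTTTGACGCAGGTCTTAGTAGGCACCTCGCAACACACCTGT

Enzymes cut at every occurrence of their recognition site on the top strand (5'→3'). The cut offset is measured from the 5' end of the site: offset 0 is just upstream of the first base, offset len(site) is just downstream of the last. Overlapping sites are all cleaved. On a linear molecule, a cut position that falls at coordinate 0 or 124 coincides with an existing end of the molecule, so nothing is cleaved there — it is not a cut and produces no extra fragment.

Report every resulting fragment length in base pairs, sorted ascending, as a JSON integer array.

[36,88]

Scan for sites:
  LmaII (AAAACG, off=3): no sites
  DwuV (CGCCT, off=2): no sites
  BxoIII CACCCTA/5: at [31] ⇒ [36]
  XjeIX (TGGCACGA, off=5): no sites

All cut coordinates (distinct, sorted): [36]

Fragment lengths:
  [0,36): 36 bp
  [36,124): 88 bp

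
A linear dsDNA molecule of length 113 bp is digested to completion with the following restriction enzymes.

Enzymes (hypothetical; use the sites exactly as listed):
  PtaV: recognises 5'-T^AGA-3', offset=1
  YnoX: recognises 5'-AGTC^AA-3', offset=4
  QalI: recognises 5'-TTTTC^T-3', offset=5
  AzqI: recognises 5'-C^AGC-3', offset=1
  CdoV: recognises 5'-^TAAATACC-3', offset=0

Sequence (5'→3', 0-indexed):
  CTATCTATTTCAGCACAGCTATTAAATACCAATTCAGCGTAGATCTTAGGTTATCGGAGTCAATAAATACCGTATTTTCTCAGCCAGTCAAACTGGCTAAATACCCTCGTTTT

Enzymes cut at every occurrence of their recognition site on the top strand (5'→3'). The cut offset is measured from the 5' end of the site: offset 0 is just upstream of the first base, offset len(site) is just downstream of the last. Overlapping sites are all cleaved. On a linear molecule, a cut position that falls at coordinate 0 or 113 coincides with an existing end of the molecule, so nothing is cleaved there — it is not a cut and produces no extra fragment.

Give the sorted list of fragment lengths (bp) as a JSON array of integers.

[2,2,5,5,6,8,8,11,13,16,16,21]

Site scan:
  PtaV (TAGA, off=1): starts [39] → cuts [40]
  YnoX (AGTCAA, off=4): starts [57, 85] → cuts [61, 89]
  QalI (TTTTCT, off=5): starts [74] → cuts [79]
  AzqI (CAGC, off=1): starts [10, 15, 34, 80] → cuts [11, 16, 35, 81]
  CdoV (TAAATACC, off=0): starts [22, 63, 97] → cuts [22, 63, 97]

Pooled cuts: [11, 16, 22, 35, 40, 61, 63, 79, 81, 89, 97]

Fragment lengths:
  [0,11): 11 bp
  [11,16): 5 bp
  [16,22): 6 bp
  [22,35): 13 bp
  [35,40): 5 bp
  [40,61): 21 bp
  [61,63): 2 bp
  [63,79): 16 bp
  [79,81): 2 bp
  [81,89): 8 bp
  [89,97): 8 bp
  [97,113): 16 bp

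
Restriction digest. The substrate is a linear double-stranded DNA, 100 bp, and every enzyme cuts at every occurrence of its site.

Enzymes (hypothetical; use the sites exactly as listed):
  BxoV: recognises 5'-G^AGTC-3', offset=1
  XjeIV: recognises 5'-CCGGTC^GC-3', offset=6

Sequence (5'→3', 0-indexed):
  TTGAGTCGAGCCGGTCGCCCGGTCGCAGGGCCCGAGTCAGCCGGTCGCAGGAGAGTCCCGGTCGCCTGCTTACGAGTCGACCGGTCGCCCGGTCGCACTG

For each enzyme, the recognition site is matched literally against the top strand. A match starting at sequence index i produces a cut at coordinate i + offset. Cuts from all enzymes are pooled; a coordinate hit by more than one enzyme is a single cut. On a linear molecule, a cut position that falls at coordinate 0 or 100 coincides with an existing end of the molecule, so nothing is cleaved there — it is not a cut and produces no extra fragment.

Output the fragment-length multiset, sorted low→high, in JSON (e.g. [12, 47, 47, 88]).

[3,6,7,8,8,10,10,11,12,12,13]

Per-enzyme occurrences:
  BxoV (GAGTC, off=1): starts [2, 33, 52, 73] → cuts [3, 34, 53, 74]
  XjeIV (CCGGTCGC, off=6): starts [10, 18, 40, 57, 80, 88] → cuts [16, 24, 46, 63, 86, 94]

All cut coordinates (distinct, sorted): [3, 16, 24, 34, 46, 53, 63, 74, 86, 94]

Fragment lengths:
  [0,3): 3 bp
  [3,16): 13 bp
  [16,24): 8 bp
  [24,34): 10 bp
  [34,46): 12 bp
  [46,53): 7 bp
  [53,63): 10 bp
  [63,74): 11 bp
  [74,86): 12 bp
  [86,94): 8 bp
  [94,100): 6 bp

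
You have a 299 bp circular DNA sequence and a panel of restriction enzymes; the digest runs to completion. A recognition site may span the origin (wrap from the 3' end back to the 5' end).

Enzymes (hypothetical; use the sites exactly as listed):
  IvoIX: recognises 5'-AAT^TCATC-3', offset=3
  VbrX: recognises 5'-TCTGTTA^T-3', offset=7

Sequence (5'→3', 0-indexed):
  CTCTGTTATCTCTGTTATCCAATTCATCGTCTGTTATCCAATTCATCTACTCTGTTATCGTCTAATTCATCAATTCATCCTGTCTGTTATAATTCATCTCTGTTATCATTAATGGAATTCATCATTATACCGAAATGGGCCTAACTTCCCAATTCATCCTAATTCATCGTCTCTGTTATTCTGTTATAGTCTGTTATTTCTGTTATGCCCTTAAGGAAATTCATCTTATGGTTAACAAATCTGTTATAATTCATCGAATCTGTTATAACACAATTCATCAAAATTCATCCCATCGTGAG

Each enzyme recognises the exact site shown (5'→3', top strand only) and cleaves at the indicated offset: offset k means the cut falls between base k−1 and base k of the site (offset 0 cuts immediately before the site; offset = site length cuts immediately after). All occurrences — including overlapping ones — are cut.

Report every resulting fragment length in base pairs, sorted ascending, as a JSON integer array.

Per-enzyme occurrences:
  IvoIX (AATTCATC, off=3): starts [20, 39, 63, 71, 90, 115, 150, 160, 217, 247, 271, 281] → cuts [23, 42, 66, 74, 93, 118, 153, 163, 220, 250, 274, 284]
  VbrX (TCTGTTAT, off=7): starts [1, 10, 29, 50, 82, 98, 171, 179, 189, 198, 239, 258] → cuts [8, 17, 36, 57, 89, 105, 178, 186, 196, 205, 246, 265]

All cut coordinates (distinct, sorted): [8, 17, 23, 36, 42, 57, 66, 74, 89, 93, 105, 118, 153, 163, 178, 186, 196, 205, 220, 246, 250, 265, 274, 284]

Fragment lengths:
  8→17: 9 bp
  17→23: 6 bp
  23→36: 13 bp
  36→42: 6 bp
  42→57: 15 bp
  57→66: 9 bp
  66→74: 8 bp
  74→89: 15 bp
  89→93: 4 bp
  93→105: 12 bp
  105→118: 13 bp
  118→153: 35 bp
  153→163: 10 bp
  163→178: 15 bp
  178→186: 8 bp
  186→196: 10 bp
  196→205: 9 bp
  205→220: 15 bp
  220→246: 26 bp
  246→250: 4 bp
  250→265: 15 bp
  265→274: 9 bp
  274→284: 10 bp
  284→8 (wrap): 299-284+8 = 23 bp

[4,4,6,6,8,8,9,9,9,9,10,10,10,12,13,13,15,15,15,15,15,23,26,35]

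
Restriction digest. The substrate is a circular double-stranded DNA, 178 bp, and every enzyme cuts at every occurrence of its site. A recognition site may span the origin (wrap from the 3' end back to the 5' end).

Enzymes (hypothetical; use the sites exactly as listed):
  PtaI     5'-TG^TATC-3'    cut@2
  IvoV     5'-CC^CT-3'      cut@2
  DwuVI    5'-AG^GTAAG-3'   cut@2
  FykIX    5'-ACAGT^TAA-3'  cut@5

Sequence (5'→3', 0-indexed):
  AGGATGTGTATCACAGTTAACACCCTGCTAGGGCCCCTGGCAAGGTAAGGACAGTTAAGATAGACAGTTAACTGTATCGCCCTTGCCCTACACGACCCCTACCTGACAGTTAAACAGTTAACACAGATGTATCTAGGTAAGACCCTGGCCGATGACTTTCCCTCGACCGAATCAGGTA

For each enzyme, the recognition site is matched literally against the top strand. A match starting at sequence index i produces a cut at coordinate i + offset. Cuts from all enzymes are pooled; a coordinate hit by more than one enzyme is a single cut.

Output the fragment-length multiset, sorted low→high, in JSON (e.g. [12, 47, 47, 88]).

Scan for sites:
  PtaI (TGTATC, off=2): starts [6, 72, 127] → cuts [8, 74, 129]
  IvoV (CCCT, off=2): starts [22, 34, 79, 85, 96, 142, 159] → cuts [24, 36, 81, 87, 98, 144, 161]
  DwuVI (AGGTAAG, off=2): starts [42, 134, 173] → cuts [44, 136, 175]
  FykIX (ACAGTTAA, off=5): starts [12, 50, 63, 105, 113] → cuts [17, 55, 68, 110, 118]

Pooled cuts: [8, 17, 24, 36, 44, 55, 68, 74, 81, 87, 98, 110, 118, 129, 136, 144, 161, 175]

Fragments:
  8→17: 9 bp
  17→24: 7 bp
  24→36: 12 bp
  36→44: 8 bp
  44→55: 11 bp
  55→68: 13 bp
  68→74: 6 bp
  74→81: 7 bp
  81→87: 6 bp
  87→98: 11 bp
  98→110: 12 bp
  110→118: 8 bp
  118→129: 11 bp
  129→136: 7 bp
  136→144: 8 bp
  144→161: 17 bp
  161→175: 14 bp
  175→8 (wrap): 178-175+8 = 11 bp

[6,6,7,7,7,8,8,8,9,11,11,11,11,12,12,13,14,17]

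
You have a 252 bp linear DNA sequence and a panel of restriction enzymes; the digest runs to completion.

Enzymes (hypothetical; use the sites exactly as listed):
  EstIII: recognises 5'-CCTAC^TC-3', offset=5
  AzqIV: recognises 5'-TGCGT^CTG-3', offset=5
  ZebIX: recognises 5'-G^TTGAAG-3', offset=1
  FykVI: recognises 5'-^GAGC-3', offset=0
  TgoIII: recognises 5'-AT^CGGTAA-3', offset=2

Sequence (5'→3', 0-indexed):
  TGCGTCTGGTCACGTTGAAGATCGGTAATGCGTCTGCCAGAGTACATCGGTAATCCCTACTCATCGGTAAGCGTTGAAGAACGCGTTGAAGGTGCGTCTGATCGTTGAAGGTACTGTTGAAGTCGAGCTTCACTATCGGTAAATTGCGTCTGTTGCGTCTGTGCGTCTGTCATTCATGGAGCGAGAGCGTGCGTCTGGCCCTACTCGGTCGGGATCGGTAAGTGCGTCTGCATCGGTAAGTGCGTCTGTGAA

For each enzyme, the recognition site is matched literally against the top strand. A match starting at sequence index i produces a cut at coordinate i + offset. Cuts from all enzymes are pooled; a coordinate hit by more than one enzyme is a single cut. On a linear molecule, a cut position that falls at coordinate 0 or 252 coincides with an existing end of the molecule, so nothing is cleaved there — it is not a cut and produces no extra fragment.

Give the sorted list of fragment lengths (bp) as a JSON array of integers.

Per-enzyme occurrences:
  EstIII (CCTACTC, off=5): starts [55, 199] → cuts [60, 204]
  AzqIV (TGCGTCTG, off=5): starts [0, 28, 92, 144, 153, 161, 189, 222, 240] → cuts [5, 33, 97, 149, 158, 166, 194, 227, 245]
  ZebIX (GTTGAAG, off=1): starts [13, 72, 84, 103, 115] → cuts [14, 73, 85, 104, 116]
  FykVI (GAGC, off=0): starts [124, 178, 184] → cuts [124, 178, 184]
  TgoIII (ATCGGTAA, off=2): starts [20, 45, 62, 134, 213, 231] → cuts [22, 47, 64, 136, 215, 233]

All cut coordinates (distinct, sorted): [5, 14, 22, 33, 47, 60, 64, 73, 85, 97, 104, 116, 124, 136, 149, 158, 166, 178, 184, 194, 204, 215, 227, 233, 245]

Fragment lengths:
  [0,5): 5 bp
  [5,14): 9 bp
  [14,22): 8 bp
  [22,33): 11 bp
  [33,47): 14 bp
  [47,60): 13 bp
  [60,64): 4 bp
  [64,73): 9 bp
  [73,85): 12 bp
  [85,97): 12 bp
  [97,104): 7 bp
  [104,116): 12 bp
  [116,124): 8 bp
  [124,136): 12 bp
  [136,149): 13 bp
  [149,158): 9 bp
  [158,166): 8 bp
  [166,178): 12 bp
  [178,184): 6 bp
  [184,194): 10 bp
  [194,204): 10 bp
  [204,215): 11 bp
  [215,227): 12 bp
  [227,233): 6 bp
  [233,245): 12 bp
  [245,252): 7 bp

[4,5,6,6,7,7,8,8,8,9,9,9,10,10,11,11,12,12,12,12,12,12,12,13,13,14]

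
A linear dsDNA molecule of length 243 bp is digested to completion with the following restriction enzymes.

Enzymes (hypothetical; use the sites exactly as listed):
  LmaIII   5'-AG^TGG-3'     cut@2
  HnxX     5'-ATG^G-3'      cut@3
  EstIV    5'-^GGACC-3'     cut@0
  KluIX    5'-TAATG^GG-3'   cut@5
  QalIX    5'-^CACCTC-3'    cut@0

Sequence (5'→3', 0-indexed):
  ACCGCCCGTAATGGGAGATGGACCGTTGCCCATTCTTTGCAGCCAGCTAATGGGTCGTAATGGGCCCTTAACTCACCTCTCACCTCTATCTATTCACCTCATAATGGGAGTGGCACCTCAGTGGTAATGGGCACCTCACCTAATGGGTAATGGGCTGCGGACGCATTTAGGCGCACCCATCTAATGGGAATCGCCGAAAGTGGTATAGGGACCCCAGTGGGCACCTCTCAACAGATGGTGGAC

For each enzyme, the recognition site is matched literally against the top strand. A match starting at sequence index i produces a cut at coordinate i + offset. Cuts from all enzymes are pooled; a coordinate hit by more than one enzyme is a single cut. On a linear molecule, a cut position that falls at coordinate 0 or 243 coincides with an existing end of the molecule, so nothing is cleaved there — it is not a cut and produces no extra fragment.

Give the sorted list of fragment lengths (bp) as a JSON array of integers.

[1,2,3,4,4,6,6,7,7,8,8,8,9,10,11,12,13,14,14,14,16,32,34]

Scan for sites:
  LmaIII AGTGG/2: at [108, 119, 198, 215] ⇒ [110, 121, 200, 217]
  HnxX ATGG/3: at [10, 17, 49, 59, 103, 126, 142, 149, 183, 234] ⇒ [13, 20, 52, 62, 106, 129, 145, 152, 186, 237]
  EstIV GGACC/0: at [19, 208] ⇒ [19, 208]
  KluIX TAATGGG/5: at [8, 47, 57, 101, 124, 140, 147, 181] ⇒ [13, 52, 62, 106, 129, 145, 152, 186]
  QalIX CACCTC/0: at [73, 80, 94, 113, 131, 221] ⇒ [73, 80, 94, 113, 131, 221]

All cut coordinates (distinct, sorted): [13, 19, 20, 52, 62, 73, 80, 94, 106, 110, 113, 121, 129, 131, 145, 152, 186, 200, 208, 217, 221, 237]

Fragments:
  [0,13): 13 bp
  [13,19): 6 bp
  [19,20): 1 bp
  [20,52): 32 bp
  [52,62): 10 bp
  [62,73): 11 bp
  [73,80): 7 bp
  [80,94): 14 bp
  [94,106): 12 bp
  [106,110): 4 bp
  [110,113): 3 bp
  [113,121): 8 bp
  [121,129): 8 bp
  [129,131): 2 bp
  [131,145): 14 bp
  [145,152): 7 bp
  [152,186): 34 bp
  [186,200): 14 bp
  [200,208): 8 bp
  [208,217): 9 bp
  [217,221): 4 bp
  [221,237): 16 bp
  [237,243): 6 bp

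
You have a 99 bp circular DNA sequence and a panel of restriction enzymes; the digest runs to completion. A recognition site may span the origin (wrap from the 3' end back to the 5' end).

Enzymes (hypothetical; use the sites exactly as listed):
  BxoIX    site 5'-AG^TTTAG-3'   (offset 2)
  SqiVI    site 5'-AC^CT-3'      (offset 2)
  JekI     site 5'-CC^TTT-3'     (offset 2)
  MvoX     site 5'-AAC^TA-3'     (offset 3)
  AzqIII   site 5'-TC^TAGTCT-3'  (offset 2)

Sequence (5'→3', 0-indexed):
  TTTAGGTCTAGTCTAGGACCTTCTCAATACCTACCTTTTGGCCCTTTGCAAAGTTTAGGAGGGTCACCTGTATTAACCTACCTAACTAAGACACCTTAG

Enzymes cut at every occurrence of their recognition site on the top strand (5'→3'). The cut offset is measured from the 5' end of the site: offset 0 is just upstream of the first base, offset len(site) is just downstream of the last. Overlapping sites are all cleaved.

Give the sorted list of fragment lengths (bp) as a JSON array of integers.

[1,4,4,5,5,8,8,9,9,10,11,11,14]

Scan for sites:
  BxoIX (AGTTTAG, off=2): starts [51, 97] → cuts [0, 53]
  SqiVI (ACCT, off=2): starts [17, 28, 32, 65, 75, 79, 92] → cuts [19, 30, 34, 67, 77, 81, 94]
  JekI (CCTTT, off=2): starts [33, 42] → cuts [35, 44]
  MvoX (AACTA, off=3): starts [83] → cuts [86]
  AzqIII (TCTAGTCT, off=2): starts [6] → cuts [8]

Pooled cuts: [0, 8, 19, 30, 34, 35, 44, 53, 67, 77, 81, 86, 94]

Fragments:
  0→8: 8 bp
  8→19: 11 bp
  19→30: 11 bp
  30→34: 4 bp
  34→35: 1 bp
  35→44: 9 bp
  44→53: 9 bp
  53→67: 14 bp
  67→77: 10 bp
  77→81: 4 bp
  81→86: 5 bp
  86→94: 8 bp
  94→0 (wrap): 99-94+0 = 5 bp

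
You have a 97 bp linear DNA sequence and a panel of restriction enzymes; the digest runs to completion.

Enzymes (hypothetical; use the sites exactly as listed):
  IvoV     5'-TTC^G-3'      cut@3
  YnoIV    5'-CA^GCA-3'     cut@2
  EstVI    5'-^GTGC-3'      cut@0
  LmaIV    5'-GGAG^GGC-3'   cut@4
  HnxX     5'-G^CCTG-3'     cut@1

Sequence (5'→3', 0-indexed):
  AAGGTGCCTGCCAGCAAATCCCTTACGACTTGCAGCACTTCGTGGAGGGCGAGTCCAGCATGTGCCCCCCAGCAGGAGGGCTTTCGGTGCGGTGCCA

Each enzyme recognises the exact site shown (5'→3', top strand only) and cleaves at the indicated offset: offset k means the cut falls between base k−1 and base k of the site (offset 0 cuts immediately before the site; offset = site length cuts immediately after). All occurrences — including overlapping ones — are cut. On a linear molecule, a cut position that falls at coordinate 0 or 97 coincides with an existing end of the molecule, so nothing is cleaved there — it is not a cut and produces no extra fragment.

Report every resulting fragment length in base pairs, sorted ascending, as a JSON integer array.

Scan for sites:
  IvoV TTCG/3: at [38, 82] ⇒ [41, 85]
  YnoIV CAGCA/2: at [11, 32, 55, 69] ⇒ [13, 34, 57, 71]
  EstVI GTGC/0: at [3, 61, 86, 91] ⇒ [3, 61, 86, 91]
  LmaIV GGAGGGC/4: at [43, 74] ⇒ [47, 78]
  HnxX GCCTG/1: at [5] ⇒ [6]

All cut coordinates (distinct, sorted): [3, 6, 13, 34, 41, 47, 57, 61, 71, 78, 85, 86, 91]

Fragment lengths:
  [0,3): 3 bp
  [3,6): 3 bp
  [6,13): 7 bp
  [13,34): 21 bp
  [34,41): 7 bp
  [41,47): 6 bp
  [47,57): 10 bp
  [57,61): 4 bp
  [61,71): 10 bp
  [71,78): 7 bp
  [78,85): 7 bp
  [85,86): 1 bp
  [86,91): 5 bp
  [91,97): 6 bp

[1,3,3,4,5,6,6,7,7,7,7,10,10,21]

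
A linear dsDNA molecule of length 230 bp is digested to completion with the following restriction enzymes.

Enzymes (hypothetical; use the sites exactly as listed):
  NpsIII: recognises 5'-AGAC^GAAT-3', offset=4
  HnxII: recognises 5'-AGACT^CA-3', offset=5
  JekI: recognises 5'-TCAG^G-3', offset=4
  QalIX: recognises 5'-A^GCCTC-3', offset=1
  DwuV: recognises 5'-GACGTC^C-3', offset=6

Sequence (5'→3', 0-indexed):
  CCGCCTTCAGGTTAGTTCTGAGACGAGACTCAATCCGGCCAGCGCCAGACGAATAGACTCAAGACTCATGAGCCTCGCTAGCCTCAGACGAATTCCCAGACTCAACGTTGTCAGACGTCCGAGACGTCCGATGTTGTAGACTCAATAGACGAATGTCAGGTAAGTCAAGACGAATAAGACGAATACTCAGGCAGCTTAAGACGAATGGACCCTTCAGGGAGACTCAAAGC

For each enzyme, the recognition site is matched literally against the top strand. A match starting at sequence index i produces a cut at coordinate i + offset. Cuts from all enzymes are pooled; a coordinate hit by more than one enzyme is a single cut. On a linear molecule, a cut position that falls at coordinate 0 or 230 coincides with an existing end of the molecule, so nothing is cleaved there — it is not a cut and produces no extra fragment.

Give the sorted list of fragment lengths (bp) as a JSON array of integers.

Site scan:
  NpsIII (AGACGAAT, off=4): starts [46, 85, 146, 167, 176, 198] → cuts [50, 89, 150, 171, 180, 202]
  HnxII (AGACTCA, off=5): starts [25, 54, 61, 97, 137, 219] → cuts [30, 59, 66, 102, 142, 224]
  JekI (TCAGG, off=4): starts [6, 155, 186, 213] → cuts [10, 159, 190, 217]
  QalIX (AGCCTC, off=1): starts [70, 79] → cuts [71, 80]
  DwuV (GACGTCC, off=6): starts [113, 122] → cuts [119, 128]

All cut coordinates (distinct, sorted): [10, 30, 50, 59, 66, 71, 80, 89, 102, 119, 128, 142, 150, 159, 171, 180, 190, 202, 217, 224]

Fragment lengths:
  [0,10): 10 bp
  [10,30): 20 bp
  [30,50): 20 bp
  [50,59): 9 bp
  [59,66): 7 bp
  [66,71): 5 bp
  [71,80): 9 bp
  [80,89): 9 bp
  [89,102): 13 bp
  [102,119): 17 bp
  [119,128): 9 bp
  [128,142): 14 bp
  [142,150): 8 bp
  [150,159): 9 bp
  [159,171): 12 bp
  [171,180): 9 bp
  [180,190): 10 bp
  [190,202): 12 bp
  [202,217): 15 bp
  [217,224): 7 bp
  [224,230): 6 bp

[5,6,7,7,8,9,9,9,9,9,9,10,10,12,12,13,14,15,17,20,20]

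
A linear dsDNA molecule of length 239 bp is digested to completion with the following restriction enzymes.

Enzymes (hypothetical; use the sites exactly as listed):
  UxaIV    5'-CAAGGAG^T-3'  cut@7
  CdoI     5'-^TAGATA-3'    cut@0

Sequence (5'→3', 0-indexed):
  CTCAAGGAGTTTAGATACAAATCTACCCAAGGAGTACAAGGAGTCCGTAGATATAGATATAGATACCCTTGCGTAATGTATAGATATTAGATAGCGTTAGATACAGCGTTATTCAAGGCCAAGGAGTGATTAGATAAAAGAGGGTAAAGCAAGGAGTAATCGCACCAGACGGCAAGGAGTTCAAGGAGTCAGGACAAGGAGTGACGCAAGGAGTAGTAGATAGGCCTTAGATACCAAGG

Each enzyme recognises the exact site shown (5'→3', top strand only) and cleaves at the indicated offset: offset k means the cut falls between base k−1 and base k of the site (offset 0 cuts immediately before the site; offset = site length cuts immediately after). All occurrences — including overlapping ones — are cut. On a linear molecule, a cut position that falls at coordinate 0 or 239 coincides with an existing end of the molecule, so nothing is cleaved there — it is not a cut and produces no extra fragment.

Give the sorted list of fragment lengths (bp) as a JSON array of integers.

Site scan:
  UxaIV (CAAGGAGT, off=7): starts [2, 27, 36, 119, 149, 172, 181, 194, 206] → cuts [9, 34, 43, 126, 156, 179, 188, 201, 213]
  CdoI (TAGATA, off=0): starts [11, 47, 53, 59, 80, 87, 97, 130, 216, 227] → cuts [11, 47, 53, 59, 80, 87, 97, 130, 216, 227]

All cut coordinates (distinct, sorted): [9, 11, 34, 43, 47, 53, 59, 80, 87, 97, 126, 130, 156, 179, 188, 201, 213, 216, 227]

Fragment lengths:
  [0,9): 9 bp
  [9,11): 2 bp
  [11,34): 23 bp
  [34,43): 9 bp
  [43,47): 4 bp
  [47,53): 6 bp
  [53,59): 6 bp
  [59,80): 21 bp
  [80,87): 7 bp
  [87,97): 10 bp
  [97,126): 29 bp
  [126,130): 4 bp
  [130,156): 26 bp
  [156,179): 23 bp
  [179,188): 9 bp
  [188,201): 13 bp
  [201,213): 12 bp
  [213,216): 3 bp
  [216,227): 11 bp
  [227,239): 12 bp

[2,3,4,4,6,6,7,9,9,9,10,11,12,12,13,21,23,23,26,29]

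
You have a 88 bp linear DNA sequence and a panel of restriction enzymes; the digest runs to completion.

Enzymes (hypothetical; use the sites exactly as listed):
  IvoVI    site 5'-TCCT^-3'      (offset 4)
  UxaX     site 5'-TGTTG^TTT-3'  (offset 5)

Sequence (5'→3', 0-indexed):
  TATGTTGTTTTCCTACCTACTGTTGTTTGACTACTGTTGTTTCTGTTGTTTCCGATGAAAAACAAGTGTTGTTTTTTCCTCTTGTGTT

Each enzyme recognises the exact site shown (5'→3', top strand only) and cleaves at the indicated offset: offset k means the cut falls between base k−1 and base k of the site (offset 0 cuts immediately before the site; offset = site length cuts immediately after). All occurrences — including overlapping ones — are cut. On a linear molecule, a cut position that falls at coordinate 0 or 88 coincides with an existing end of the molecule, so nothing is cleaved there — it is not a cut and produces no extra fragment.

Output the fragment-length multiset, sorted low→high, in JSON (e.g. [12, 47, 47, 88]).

[7,7,8,9,9,11,14,23]

Scan for sites:
  IvoVI (TCCT, off=4): starts [10, 76] → cuts [14, 80]
  UxaX (TGTTGTTT, off=5): starts [2, 20, 34, 43, 66] → cuts [7, 25, 39, 48, 71]

All cut coordinates (distinct, sorted): [7, 14, 25, 39, 48, 71, 80]

Fragment lengths:
  [0,7): 7 bp
  [7,14): 7 bp
  [14,25): 11 bp
  [25,39): 14 bp
  [39,48): 9 bp
  [48,71): 23 bp
  [71,80): 9 bp
  [80,88): 8 bp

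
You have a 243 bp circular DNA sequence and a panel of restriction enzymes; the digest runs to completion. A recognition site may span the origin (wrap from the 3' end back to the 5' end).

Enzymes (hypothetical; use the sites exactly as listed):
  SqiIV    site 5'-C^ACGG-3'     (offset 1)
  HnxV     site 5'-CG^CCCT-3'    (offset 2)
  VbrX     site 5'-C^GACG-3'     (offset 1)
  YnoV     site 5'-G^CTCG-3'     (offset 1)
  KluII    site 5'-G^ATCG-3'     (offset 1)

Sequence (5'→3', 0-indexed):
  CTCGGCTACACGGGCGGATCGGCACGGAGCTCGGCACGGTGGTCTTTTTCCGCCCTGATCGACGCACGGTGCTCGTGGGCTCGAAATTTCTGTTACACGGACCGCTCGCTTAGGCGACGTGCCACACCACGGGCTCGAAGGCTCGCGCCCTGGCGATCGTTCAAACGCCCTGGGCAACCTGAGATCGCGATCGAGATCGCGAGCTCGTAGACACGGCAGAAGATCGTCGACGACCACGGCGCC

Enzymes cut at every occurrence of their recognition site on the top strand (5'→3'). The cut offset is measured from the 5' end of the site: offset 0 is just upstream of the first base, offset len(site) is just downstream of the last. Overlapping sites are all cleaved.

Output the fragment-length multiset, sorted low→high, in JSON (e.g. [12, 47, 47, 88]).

Per-enzyme occurrences:
  SqiIV (CACGG, off=1): starts [8, 22, 34, 64, 95, 127, 211, 234] → cuts [9, 23, 35, 65, 96, 128, 212, 235]
  HnxV (CGCCCT, off=2): starts [50, 145, 165, 239] → cuts [52, 147, 167, 241]
  VbrX (CGACG, off=1): starts [59, 114, 227] → cuts [60, 115, 228]
  YnoV (GCTCG, off=1): starts [28, 70, 78, 103, 132, 140, 202] → cuts [29, 71, 79, 104, 133, 141, 203]
  KluII (GATCG, off=1): starts [16, 56, 154, 182, 188, 194, 221] → cuts [17, 57, 155, 183, 189, 195, 222]

Pooled cuts: [9, 17, 23, 29, 35, 52, 57, 60, 65, 71, 79, 96, 104, 115, 128, 133, 141, 147, 155, 167, 183, 189, 195, 203, 212, 222, 228, 235, 241]

Fragment lengths:
  9→17: 8 bp
  17→23: 6 bp
  23→29: 6 bp
  29→35: 6 bp
  35→52: 17 bp
  52→57: 5 bp
  57→60: 3 bp
  60→65: 5 bp
  65→71: 6 bp
  71→79: 8 bp
  79→96: 17 bp
  96→104: 8 bp
  104→115: 11 bp
  115→128: 13 bp
  128→133: 5 bp
  133→141: 8 bp
  141→147: 6 bp
  147→155: 8 bp
  155→167: 12 bp
  167→183: 16 bp
  183→189: 6 bp
  189→195: 6 bp
  195→203: 8 bp
  203→212: 9 bp
  212→222: 10 bp
  222→228: 6 bp
  228→235: 7 bp
  235→241: 6 bp
  241→9 (wrap): 243-241+9 = 11 bp

[3,5,5,5,6,6,6,6,6,6,6,6,6,7,8,8,8,8,8,8,9,10,11,11,12,13,16,17,17]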